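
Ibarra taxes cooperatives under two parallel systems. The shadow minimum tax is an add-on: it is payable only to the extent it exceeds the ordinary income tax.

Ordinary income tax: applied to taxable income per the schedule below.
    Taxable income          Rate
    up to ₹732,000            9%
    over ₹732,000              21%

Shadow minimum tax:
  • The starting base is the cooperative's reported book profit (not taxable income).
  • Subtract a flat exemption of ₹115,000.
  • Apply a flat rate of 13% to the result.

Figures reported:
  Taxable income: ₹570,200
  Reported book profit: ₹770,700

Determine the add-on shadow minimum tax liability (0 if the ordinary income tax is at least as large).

₹33,923

Ordinary income tax:
  ₹570,200 × 9% = ₹51,318

Shadow minimum tax:
  Base (reported book profit): ₹770,700
  Less exemption ₹115,000 → base ₹655,700
  ₹655,700 × 13% = ₹85,241

Excess of shadow minimum tax over ordinary income tax: ₹85,241 − ₹51,318 = ₹33,923.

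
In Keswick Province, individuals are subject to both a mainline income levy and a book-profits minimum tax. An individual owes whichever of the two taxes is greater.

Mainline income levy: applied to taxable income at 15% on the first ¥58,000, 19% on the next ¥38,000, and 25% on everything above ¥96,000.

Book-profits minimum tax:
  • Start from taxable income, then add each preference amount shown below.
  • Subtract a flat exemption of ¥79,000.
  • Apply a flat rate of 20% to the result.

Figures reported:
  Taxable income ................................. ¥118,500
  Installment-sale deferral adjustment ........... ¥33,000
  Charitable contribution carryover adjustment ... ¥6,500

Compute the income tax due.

Mainline income levy:
  ¥58,000 × 15% = ¥8,700
  ¥38,000 × 19% = ¥7,220
  ¥22,500 × 25% = ¥5,625
  → ¥21,545

Book-profits minimum tax:
  Adjusted income: ¥118,500 + ¥33,000 + ¥6,500 = ¥158,000
  Less exemption ¥79,000 → base ¥79,000
  ¥79,000 × 20% = ¥15,800

¥21,545 > ¥15,800, so the mainline income levy governs.

¥21,545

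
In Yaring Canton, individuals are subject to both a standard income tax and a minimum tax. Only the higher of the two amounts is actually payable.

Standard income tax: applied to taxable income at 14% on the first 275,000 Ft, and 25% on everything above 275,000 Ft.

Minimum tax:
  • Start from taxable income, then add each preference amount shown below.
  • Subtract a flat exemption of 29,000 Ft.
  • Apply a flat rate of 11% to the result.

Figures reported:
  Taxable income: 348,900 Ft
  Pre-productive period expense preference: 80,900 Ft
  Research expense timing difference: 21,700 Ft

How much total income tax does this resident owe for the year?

56,975 Ft

Minimum tax:
  Adjusted income: 348,900 Ft + 80,900 Ft + 21,700 Ft = 451,500 Ft
  Less exemption 29,000 Ft → base 422,500 Ft
  422,500 Ft × 11% = 46,475 Ft

Standard income tax:
  275,000 Ft × 14% = 38,500 Ft
  73,900 Ft × 25% = 18,475 Ft
  → 56,975 Ft

56,975 Ft > 46,475 Ft, so the standard income tax governs.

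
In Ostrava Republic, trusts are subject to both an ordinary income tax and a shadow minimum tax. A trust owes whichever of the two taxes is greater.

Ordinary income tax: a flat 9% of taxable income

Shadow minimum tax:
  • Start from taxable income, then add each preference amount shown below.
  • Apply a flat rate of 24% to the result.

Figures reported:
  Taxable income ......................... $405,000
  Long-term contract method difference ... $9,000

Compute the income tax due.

$99,360

Shadow minimum tax:
  Adjusted income: $405,000 + $9,000 = $414,000
  $414,000 × 24% = $99,360

Ordinary income tax:
  $405,000 × 9% = $36,450

$99,360 > $36,450, so the shadow minimum tax is the binding amount.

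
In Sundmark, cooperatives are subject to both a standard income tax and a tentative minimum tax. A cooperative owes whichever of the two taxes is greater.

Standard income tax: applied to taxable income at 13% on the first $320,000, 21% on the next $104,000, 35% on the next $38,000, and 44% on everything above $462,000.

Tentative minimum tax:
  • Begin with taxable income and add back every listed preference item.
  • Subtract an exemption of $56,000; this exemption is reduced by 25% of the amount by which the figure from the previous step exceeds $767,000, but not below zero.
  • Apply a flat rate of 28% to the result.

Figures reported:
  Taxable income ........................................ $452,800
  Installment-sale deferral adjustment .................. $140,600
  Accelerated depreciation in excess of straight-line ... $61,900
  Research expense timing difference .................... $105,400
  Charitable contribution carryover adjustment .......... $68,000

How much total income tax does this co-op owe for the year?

$220,675

Standard income tax:
  $320,000 × 13% = $41,600
  $104,000 × 21% = $21,840
  $28,800 × 35% = $10,080
  → $73,520

Tentative minimum tax:
  Adjusted income: $452,800 + $140,600 + $61,900 + $105,400 + $68,000 = $828,700
  Exemption: $56,000 − 25% × ($828,700 − $767,000) = $56,000 − $15,425 = $40,575
  Base: $828,700 − $40,575 = $788,125
  $788,125 × 28% = $220,675

$220,675 > $73,520, so the tentative minimum tax is the binding amount.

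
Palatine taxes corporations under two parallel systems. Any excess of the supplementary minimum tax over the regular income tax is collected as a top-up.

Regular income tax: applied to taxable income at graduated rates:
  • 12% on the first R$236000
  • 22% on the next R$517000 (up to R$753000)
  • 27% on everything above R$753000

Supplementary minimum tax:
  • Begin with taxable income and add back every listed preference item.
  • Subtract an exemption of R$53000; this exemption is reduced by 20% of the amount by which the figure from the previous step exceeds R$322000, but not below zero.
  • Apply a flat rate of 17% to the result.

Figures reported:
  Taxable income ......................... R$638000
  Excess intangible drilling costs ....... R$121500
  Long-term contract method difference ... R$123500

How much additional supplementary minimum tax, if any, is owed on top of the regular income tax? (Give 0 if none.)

R$33350

Supplementary minimum tax:
  Adjusted income: R$638000 + R$121500 + R$123500 = R$883000
  Exemption: 20% × (R$883000 − R$322000) = R$112200 ≥ R$53000, so the exemption is fully phased out
  Base: R$883000 − R$0 = R$883000
  R$883000 × 17% = R$150110

Regular income tax:
  R$236000 × 12% = R$28320
  R$402000 × 22% = R$88440
  → R$116760

Excess of supplementary minimum tax over regular income tax: R$150110 − R$116760 = R$33350.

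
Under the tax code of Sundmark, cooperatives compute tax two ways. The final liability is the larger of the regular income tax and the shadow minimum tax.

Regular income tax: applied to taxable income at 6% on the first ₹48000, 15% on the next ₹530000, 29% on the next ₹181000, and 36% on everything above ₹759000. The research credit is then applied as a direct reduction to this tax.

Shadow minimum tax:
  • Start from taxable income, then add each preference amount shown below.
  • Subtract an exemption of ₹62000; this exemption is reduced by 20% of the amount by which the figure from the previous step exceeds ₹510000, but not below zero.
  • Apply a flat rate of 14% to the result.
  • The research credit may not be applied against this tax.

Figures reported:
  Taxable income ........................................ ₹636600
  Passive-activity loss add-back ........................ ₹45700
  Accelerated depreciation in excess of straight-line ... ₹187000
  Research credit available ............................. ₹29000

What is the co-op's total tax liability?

₹121702

Regular income tax:
  ₹48000 × 6% = ₹2880
  ₹530000 × 15% = ₹79500
  ₹58600 × 29% = ₹16994
  → ₹99374
  Less research credit ₹29000 → ₹70374

Shadow minimum tax:
  Adjusted income: ₹636600 + ₹45700 + ₹187000 = ₹869300
  Exemption: 20% × (₹869300 − ₹510000) = ₹71860 ≥ ₹62000, so the exemption is fully phased out
  Base: ₹869300 − ₹0 = ₹869300
  ₹869300 × 14% = ₹121702

₹121702 > ₹70374, so the shadow minimum tax is the binding amount.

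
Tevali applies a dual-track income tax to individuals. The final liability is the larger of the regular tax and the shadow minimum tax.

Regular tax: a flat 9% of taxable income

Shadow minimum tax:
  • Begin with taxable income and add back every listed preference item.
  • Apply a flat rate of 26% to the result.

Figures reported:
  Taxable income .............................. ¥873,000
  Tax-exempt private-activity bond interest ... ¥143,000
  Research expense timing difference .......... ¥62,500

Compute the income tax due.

Shadow minimum tax:
  Adjusted income: ¥873,000 + ¥143,000 + ¥62,500 = ¥1,078,500
  ¥1,078,500 × 26% = ¥280,410

Regular tax:
  ¥873,000 × 9% = ¥78,570

¥280,410 > ¥78,570, so the shadow minimum tax is the binding amount.

¥280,410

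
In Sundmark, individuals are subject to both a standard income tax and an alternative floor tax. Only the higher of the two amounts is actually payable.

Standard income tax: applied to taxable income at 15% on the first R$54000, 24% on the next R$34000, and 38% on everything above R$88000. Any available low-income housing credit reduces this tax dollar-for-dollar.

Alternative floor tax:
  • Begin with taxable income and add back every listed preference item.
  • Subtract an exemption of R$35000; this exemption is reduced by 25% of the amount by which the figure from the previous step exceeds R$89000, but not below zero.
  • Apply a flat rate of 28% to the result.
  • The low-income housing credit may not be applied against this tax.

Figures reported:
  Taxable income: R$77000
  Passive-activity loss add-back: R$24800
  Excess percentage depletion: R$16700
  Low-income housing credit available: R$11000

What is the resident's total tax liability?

R$25445

Alternative floor tax:
  Adjusted income: R$77000 + R$24800 + R$16700 = R$118500
  Exemption: R$35000 − 25% × (R$118500 − R$89000) = R$35000 − R$7375 = R$27625
  Base: R$118500 − R$27625 = R$90875
  R$90875 × 28% = R$25445

Standard income tax:
  R$54000 × 15% = R$8100
  R$23000 × 24% = R$5520
  → R$13620
  Less low-income housing credit R$11000 → R$2620

R$25445 > R$2620, so the alternative floor tax is the binding amount.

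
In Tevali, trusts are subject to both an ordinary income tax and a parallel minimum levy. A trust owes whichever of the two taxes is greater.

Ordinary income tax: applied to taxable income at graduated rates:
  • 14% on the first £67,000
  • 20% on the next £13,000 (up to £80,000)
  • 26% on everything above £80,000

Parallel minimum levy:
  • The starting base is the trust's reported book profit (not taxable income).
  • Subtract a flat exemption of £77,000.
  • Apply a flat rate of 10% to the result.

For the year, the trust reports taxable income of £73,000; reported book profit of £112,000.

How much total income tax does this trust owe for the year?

£10,580

Parallel minimum levy:
  Base (reported book profit): £112,000
  Less exemption £77,000 → base £35,000
  £35,000 × 10% = £3,500

Ordinary income tax:
  £67,000 × 14% = £9,380
  £6,000 × 20% = £1,200
  → £10,580

£10,580 > £3,500, so the ordinary income tax governs.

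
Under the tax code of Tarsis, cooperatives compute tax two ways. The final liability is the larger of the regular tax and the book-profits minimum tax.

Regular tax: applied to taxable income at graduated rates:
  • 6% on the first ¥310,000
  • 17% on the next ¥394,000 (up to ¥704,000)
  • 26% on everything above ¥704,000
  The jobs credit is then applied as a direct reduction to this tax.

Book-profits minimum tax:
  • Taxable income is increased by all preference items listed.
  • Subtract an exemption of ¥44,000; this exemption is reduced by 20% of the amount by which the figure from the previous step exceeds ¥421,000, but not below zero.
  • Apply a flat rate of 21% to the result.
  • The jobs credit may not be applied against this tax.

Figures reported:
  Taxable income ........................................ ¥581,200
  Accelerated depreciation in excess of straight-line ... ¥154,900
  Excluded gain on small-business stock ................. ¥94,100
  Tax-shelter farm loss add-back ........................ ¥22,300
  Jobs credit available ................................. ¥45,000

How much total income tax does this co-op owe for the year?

Regular tax:
  ¥310,000 × 6% = ¥18,600
  ¥271,200 × 17% = ¥46,104
  → ¥64,704
  Less jobs credit ¥45,000 → ¥19,704

Book-profits minimum tax:
  Adjusted income: ¥581,200 + ¥154,900 + ¥94,100 + ¥22,300 = ¥852,500
  Exemption: 20% × (¥852,500 − ¥421,000) = ¥86,300 ≥ ¥44,000, so the exemption is fully phased out
  Base: ¥852,500 − ¥0 = ¥852,500
  ¥852,500 × 21% = ¥179,025

¥179,025 > ¥19,704, so the book-profits minimum tax is the binding amount.

¥179,025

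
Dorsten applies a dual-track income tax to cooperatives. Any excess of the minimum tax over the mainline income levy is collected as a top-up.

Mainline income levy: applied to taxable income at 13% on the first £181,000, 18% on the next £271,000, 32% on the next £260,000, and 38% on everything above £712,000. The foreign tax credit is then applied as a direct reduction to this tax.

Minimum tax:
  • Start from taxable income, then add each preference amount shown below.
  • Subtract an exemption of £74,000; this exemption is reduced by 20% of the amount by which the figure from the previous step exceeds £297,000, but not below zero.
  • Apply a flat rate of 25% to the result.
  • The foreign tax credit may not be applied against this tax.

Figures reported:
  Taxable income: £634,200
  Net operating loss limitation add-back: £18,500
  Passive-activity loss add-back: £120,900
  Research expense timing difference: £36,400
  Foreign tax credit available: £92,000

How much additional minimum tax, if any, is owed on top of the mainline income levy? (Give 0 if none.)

Mainline income levy:
  £181,000 × 13% = £23,530
  £271,000 × 18% = £48,780
  £182,200 × 32% = £58,304
  → £130,614
  Less foreign tax credit £92,000 → £38,614

Minimum tax:
  Adjusted income: £634,200 + £18,500 + £120,900 + £36,400 = £810,000
  Exemption: 20% × (£810,000 − £297,000) = £102,600 ≥ £74,000, so the exemption is fully phased out
  Base: £810,000 − £0 = £810,000
  £810,000 × 25% = £202,500

Excess of minimum tax over mainline income levy: £202,500 − £38,614 = £163,886.

£163,886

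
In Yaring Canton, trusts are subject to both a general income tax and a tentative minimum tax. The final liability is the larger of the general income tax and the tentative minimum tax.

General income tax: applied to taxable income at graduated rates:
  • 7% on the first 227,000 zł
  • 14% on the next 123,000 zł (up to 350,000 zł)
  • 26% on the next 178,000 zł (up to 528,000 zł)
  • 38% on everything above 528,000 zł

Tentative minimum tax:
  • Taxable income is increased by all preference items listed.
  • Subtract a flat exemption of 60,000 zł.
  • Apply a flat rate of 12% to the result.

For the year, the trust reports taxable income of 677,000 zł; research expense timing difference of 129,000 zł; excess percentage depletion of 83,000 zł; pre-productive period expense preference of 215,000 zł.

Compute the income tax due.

136,010 zł

General income tax:
  227,000 zł × 7% = 15,890 zł
  123,000 zł × 14% = 17,220 zł
  178,000 zł × 26% = 46,280 zł
  149,000 zł × 38% = 56,620 zł
  → 136,010 zł

Tentative minimum tax:
  Adjusted income: 677,000 zł + 129,000 zł + 83,000 zł + 215,000 zł = 1,104,000 zł
  Less exemption 60,000 zł → base 1,044,000 zł
  1,044,000 zł × 12% = 125,280 zł

136,010 zł > 125,280 zł, so the general income tax governs.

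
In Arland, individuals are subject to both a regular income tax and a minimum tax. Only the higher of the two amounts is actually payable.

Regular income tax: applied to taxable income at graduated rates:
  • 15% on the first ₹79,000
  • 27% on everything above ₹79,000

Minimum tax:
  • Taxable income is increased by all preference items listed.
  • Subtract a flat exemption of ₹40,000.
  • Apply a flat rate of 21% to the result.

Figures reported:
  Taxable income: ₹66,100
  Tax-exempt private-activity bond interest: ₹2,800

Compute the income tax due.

₹9,915

Minimum tax:
  Adjusted income: ₹66,100 + ₹2,800 = ₹68,900
  Less exemption ₹40,000 → base ₹28,900
  ₹28,900 × 21% = ₹6,069

Regular income tax:
  ₹66,100 × 15% = ₹9,915

₹9,915 > ₹6,069, so the regular income tax governs.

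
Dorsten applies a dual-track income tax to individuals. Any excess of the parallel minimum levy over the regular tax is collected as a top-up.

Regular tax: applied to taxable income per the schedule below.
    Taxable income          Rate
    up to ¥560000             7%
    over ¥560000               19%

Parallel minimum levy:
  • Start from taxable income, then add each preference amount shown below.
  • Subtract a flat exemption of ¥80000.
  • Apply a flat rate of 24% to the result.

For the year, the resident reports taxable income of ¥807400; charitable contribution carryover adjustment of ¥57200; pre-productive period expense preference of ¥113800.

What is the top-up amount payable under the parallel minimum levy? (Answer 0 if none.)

Regular tax:
  ¥560000 × 7% = ¥39200
  ¥247400 × 19% = ¥47006
  → ¥86206

Parallel minimum levy:
  Adjusted income: ¥807400 + ¥57200 + ¥113800 = ¥978400
  Less exemption ¥80000 → base ¥898400
  ¥898400 × 24% = ¥215616

Excess of parallel minimum levy over regular tax: ¥215616 − ¥86206 = ¥129410.

¥129410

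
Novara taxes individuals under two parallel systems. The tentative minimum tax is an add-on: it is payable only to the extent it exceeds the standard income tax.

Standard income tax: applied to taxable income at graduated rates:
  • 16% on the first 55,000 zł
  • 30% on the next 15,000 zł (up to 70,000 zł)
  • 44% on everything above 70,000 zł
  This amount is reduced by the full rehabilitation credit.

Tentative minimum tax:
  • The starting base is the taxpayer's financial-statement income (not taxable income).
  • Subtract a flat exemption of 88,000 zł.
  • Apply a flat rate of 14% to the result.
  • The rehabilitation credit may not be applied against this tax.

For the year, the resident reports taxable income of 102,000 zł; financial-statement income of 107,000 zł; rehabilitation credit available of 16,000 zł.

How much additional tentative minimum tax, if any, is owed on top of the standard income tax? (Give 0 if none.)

0 zł

Tentative minimum tax:
  Base (financial-statement income): 107,000 zł
  Less exemption 88,000 zł → base 19,000 zł
  19,000 zł × 14% = 2,660 zł

Standard income tax:
  55,000 zł × 16% = 8,800 zł
  15,000 zł × 30% = 4,500 zł
  32,000 zł × 44% = 14,080 zł
  → 27,380 zł
  Less rehabilitation credit 16,000 zł → 11,380 zł

2,660 zł ≤ 11,380 zł, so no add-on is due.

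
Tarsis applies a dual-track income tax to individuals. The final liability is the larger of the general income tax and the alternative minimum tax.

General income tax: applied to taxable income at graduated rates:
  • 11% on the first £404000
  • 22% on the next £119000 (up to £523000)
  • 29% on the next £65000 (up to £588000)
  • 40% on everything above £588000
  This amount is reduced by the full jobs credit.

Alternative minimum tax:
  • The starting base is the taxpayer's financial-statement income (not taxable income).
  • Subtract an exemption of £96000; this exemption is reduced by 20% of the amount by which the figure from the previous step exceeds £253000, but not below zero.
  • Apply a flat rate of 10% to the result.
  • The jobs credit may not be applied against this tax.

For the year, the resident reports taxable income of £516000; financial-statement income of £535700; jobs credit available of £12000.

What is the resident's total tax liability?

General income tax:
  £404000 × 11% = £44440
  £112000 × 22% = £24640
  → £69080
  Less jobs credit £12000 → £57080

Alternative minimum tax:
  Base (financial-statement income): £535700
  Exemption: £96000 − 20% × (£535700 − £253000) = £96000 − £56540 = £39460
  Base: £535700 − £39460 = £496240
  £496240 × 10% = £49624

£57080 > £49624, so the general income tax governs.

£57080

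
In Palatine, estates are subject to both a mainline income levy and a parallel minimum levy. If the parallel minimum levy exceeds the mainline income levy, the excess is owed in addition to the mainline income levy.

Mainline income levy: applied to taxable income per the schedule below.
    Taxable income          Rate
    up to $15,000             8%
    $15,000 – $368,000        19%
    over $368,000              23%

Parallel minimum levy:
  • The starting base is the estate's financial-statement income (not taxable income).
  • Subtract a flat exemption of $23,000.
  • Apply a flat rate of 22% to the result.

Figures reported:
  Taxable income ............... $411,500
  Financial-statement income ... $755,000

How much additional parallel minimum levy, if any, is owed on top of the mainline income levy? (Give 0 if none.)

Mainline income levy:
  $15,000 × 8% = $1,200
  $353,000 × 19% = $67,070
  $43,500 × 23% = $10,005
  → $78,275

Parallel minimum levy:
  Base (financial-statement income): $755,000
  Less exemption $23,000 → base $732,000
  $732,000 × 22% = $161,040

Excess of parallel minimum levy over mainline income levy: $161,040 − $78,275 = $82,765.

$82,765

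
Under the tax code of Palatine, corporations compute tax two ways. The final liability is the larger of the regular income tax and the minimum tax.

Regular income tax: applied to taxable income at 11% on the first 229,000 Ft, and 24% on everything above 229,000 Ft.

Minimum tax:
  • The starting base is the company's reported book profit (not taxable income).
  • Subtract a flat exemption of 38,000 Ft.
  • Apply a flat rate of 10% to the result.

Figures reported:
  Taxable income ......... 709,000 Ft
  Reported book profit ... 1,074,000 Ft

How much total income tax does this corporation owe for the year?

140,390 Ft

Minimum tax:
  Base (reported book profit): 1,074,000 Ft
  Less exemption 38,000 Ft → base 1,036,000 Ft
  1,036,000 Ft × 10% = 103,600 Ft

Regular income tax:
  229,000 Ft × 11% = 25,190 Ft
  480,000 Ft × 24% = 115,200 Ft
  → 140,390 Ft

140,390 Ft > 103,600 Ft, so the regular income tax governs.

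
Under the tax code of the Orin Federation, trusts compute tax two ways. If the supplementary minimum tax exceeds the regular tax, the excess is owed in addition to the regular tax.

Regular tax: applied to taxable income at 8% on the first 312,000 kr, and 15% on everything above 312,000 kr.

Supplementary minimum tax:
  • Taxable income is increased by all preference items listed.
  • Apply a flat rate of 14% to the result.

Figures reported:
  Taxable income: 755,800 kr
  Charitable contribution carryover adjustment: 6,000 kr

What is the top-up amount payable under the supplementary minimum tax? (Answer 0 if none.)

15,122 kr

Supplementary minimum tax:
  Adjusted income: 755,800 kr + 6,000 kr = 761,800 kr
  761,800 kr × 14% = 106,652 kr

Regular tax:
  312,000 kr × 8% = 24,960 kr
  443,800 kr × 15% = 66,570 kr
  → 91,530 kr

Excess of supplementary minimum tax over regular tax: 106,652 kr − 91,530 kr = 15,122 kr.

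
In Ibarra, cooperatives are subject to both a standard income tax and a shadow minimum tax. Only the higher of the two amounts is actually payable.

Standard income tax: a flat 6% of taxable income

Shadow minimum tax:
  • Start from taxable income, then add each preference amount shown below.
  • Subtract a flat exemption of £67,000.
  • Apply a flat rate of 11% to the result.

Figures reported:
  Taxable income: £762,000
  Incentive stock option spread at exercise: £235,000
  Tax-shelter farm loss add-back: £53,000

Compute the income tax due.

Shadow minimum tax:
  Adjusted income: £762,000 + £235,000 + £53,000 = £1,050,000
  Less exemption £67,000 → base £983,000
  £983,000 × 11% = £108,130

Standard income tax:
  £762,000 × 6% = £45,720

£108,130 > £45,720, so the shadow minimum tax is the binding amount.

£108,130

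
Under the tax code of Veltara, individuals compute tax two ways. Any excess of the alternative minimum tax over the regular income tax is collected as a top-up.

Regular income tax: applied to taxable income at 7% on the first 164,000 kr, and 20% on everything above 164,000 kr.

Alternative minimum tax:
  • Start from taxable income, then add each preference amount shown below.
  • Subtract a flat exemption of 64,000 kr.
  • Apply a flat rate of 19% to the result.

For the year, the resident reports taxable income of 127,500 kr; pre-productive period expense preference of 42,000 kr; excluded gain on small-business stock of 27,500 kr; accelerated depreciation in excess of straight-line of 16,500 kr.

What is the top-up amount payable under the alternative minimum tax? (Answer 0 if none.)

19,480 kr

Regular income tax:
  127,500 kr × 7% = 8,925 kr

Alternative minimum tax:
  Adjusted income: 127,500 kr + 42,000 kr + 27,500 kr + 16,500 kr = 213,500 kr
  Less exemption 64,000 kr → base 149,500 kr
  149,500 kr × 19% = 28,405 kr

Excess of alternative minimum tax over regular income tax: 28,405 kr − 8,925 kr = 19,480 kr.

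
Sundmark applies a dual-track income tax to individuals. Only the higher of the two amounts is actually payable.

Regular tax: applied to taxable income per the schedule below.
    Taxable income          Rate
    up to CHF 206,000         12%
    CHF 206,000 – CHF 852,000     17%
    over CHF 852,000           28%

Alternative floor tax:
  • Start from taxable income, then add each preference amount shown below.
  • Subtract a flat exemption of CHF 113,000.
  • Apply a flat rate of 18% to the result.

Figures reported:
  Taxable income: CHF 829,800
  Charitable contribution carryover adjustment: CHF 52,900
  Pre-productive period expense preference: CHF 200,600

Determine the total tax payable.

Regular tax:
  CHF 206,000 × 12% = CHF 24,720
  CHF 623,800 × 17% = CHF 106,046
  → CHF 130,766

Alternative floor tax:
  Adjusted income: CHF 829,800 + CHF 52,900 + CHF 200,600 = CHF 1,083,300
  Less exemption CHF 113,000 → base CHF 970,300
  CHF 970,300 × 18% = CHF 174,654

CHF 174,654 > CHF 130,766, so the alternative floor tax is the binding amount.

CHF 174,654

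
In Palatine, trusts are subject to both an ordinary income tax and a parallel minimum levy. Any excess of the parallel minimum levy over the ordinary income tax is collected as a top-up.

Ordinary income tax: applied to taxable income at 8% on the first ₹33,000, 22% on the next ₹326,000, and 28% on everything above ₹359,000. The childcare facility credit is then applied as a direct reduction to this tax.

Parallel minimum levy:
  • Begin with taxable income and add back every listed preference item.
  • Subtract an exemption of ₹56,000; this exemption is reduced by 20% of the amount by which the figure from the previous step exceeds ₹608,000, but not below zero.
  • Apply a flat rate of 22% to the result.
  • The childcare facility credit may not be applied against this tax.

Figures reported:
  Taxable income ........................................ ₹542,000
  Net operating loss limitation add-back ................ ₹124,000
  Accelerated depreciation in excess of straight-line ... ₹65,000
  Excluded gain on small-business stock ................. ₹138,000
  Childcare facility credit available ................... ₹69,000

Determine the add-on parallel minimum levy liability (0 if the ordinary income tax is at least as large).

₹133,744

Parallel minimum levy:
  Adjusted income: ₹542,000 + ₹124,000 + ₹65,000 + ₹138,000 = ₹869,000
  Exemption: ₹56,000 − 20% × (₹869,000 − ₹608,000) = ₹56,000 − ₹52,200 = ₹3,800
  Base: ₹869,000 − ₹3,800 = ₹865,200
  ₹865,200 × 22% = ₹190,344

Ordinary income tax:
  ₹33,000 × 8% = ₹2,640
  ₹326,000 × 22% = ₹71,720
  ₹183,000 × 28% = ₹51,240
  → ₹125,600
  Less childcare facility credit ₹69,000 → ₹56,600

Excess of parallel minimum levy over ordinary income tax: ₹190,344 − ₹56,600 = ₹133,744.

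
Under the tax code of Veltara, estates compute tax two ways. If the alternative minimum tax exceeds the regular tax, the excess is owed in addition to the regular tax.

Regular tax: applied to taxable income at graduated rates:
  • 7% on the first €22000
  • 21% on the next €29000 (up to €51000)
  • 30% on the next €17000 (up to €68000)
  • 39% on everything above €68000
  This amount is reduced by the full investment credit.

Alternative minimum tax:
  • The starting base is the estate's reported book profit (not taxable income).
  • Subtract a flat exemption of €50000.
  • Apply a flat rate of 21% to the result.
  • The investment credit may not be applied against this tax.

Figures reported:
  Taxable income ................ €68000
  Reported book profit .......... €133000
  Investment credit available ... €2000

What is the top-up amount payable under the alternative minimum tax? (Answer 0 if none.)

€6700

Alternative minimum tax:
  Base (reported book profit): €133000
  Less exemption €50000 → base €83000
  €83000 × 21% = €17430

Regular tax:
  €22000 × 7% = €1540
  €29000 × 21% = €6090
  €17000 × 30% = €5100
  → €12730
  Less investment credit €2000 → €10730

Excess of alternative minimum tax over regular tax: €17430 − €10730 = €6700.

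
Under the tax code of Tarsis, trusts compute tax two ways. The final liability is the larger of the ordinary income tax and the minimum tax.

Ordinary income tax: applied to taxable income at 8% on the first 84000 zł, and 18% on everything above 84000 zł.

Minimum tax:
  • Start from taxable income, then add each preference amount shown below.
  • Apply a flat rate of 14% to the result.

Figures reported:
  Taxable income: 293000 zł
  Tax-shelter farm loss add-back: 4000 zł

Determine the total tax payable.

44340 zł

Minimum tax:
  Adjusted income: 293000 zł + 4000 zł = 297000 zł
  297000 zł × 14% = 41580 zł

Ordinary income tax:
  84000 zł × 8% = 6720 zł
  209000 zł × 18% = 37620 zł
  → 44340 zł

44340 zł > 41580 zł, so the ordinary income tax governs.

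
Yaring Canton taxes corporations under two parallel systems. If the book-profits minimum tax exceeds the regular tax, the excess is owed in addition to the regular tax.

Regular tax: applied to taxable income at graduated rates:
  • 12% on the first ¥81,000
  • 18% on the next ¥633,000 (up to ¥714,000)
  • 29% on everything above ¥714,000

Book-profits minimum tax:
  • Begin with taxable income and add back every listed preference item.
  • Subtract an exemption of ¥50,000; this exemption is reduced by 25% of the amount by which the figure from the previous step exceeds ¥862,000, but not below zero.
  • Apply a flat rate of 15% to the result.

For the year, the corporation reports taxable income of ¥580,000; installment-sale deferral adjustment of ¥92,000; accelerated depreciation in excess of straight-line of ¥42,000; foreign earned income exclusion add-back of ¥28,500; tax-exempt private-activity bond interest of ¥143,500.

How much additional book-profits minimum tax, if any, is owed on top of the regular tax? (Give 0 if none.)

¥26,760

Regular tax:
  ¥81,000 × 12% = ¥9,720
  ¥499,000 × 18% = ¥89,820
  → ¥99,540

Book-profits minimum tax:
  Adjusted income: ¥580,000 + ¥92,000 + ¥42,000 + ¥28,500 + ¥143,500 = ¥886,000
  Exemption: ¥50,000 − 25% × (¥886,000 − ¥862,000) = ¥50,000 − ¥6,000 = ¥44,000
  Base: ¥886,000 − ¥44,000 = ¥842,000
  ¥842,000 × 15% = ¥126,300

Excess of book-profits minimum tax over regular tax: ¥126,300 − ¥99,540 = ¥26,760.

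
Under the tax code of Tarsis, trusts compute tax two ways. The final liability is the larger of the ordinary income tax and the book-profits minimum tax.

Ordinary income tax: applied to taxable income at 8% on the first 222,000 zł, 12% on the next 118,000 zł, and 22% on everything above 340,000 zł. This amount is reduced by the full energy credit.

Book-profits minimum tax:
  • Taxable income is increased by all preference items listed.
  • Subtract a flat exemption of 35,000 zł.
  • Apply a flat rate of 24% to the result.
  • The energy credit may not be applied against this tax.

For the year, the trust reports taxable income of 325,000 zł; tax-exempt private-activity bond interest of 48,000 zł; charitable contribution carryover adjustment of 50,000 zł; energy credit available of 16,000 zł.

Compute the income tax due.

93,120 zł

Book-profits minimum tax:
  Adjusted income: 325,000 zł + 48,000 zł + 50,000 zł = 423,000 zł
  Less exemption 35,000 zł → base 388,000 zł
  388,000 zł × 24% = 93,120 zł

Ordinary income tax:
  222,000 zł × 8% = 17,760 zł
  103,000 zł × 12% = 12,360 zł
  → 30,120 zł
  Less energy credit 16,000 zł → 14,120 zł

93,120 zł > 14,120 zł, so the book-profits minimum tax is the binding amount.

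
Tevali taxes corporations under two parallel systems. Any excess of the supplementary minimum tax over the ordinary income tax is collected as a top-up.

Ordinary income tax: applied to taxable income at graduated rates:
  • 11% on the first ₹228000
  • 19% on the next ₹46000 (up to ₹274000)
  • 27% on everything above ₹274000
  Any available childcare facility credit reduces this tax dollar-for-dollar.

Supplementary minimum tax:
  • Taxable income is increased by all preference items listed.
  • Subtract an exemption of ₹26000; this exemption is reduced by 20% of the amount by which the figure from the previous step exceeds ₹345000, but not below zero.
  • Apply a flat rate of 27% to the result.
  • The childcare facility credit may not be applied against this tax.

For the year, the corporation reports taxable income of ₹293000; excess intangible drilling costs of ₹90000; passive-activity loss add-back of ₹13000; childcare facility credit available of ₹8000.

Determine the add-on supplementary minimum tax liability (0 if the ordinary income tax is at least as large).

Supplementary minimum tax:
  Adjusted income: ₹293000 + ₹90000 + ₹13000 = ₹396000
  Exemption: ₹26000 − 20% × (₹396000 − ₹345000) = ₹26000 − ₹10200 = ₹15800
  Base: ₹396000 − ₹15800 = ₹380200
  ₹380200 × 27% = ₹102654

Ordinary income tax:
  ₹228000 × 11% = ₹25080
  ₹46000 × 19% = ₹8740
  ₹19000 × 27% = ₹5130
  → ₹38950
  Less childcare facility credit ₹8000 → ₹30950

Excess of supplementary minimum tax over ordinary income tax: ₹102654 − ₹30950 = ₹71704.

₹71704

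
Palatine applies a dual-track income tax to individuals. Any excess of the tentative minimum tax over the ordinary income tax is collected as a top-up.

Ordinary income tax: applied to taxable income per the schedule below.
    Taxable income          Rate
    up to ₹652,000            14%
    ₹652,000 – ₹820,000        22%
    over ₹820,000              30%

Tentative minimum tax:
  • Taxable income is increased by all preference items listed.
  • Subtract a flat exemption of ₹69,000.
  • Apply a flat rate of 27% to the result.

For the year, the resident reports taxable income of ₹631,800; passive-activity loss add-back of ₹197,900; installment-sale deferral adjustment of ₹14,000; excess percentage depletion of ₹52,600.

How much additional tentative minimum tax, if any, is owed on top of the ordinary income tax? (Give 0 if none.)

Ordinary income tax:
  ₹631,800 × 14% = ₹88,452

Tentative minimum tax:
  Adjusted income: ₹631,800 + ₹197,900 + ₹14,000 + ₹52,600 = ₹896,300
  Less exemption ₹69,000 → base ₹827,300
  ₹827,300 × 27% = ₹223,371

Excess of tentative minimum tax over ordinary income tax: ₹223,371 − ₹88,452 = ₹134,919.

₹134,919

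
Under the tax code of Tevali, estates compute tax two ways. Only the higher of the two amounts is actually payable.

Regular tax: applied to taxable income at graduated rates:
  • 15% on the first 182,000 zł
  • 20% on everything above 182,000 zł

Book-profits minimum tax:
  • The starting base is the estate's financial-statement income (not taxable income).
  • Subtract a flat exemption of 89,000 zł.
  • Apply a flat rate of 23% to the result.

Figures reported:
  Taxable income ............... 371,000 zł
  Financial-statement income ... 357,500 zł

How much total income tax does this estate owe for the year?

65,100 zł

Book-profits minimum tax:
  Base (financial-statement income): 357,500 zł
  Less exemption 89,000 zł → base 268,500 zł
  268,500 zł × 23% = 61,755 zł

Regular tax:
  182,000 zł × 15% = 27,300 zł
  189,000 zł × 20% = 37,800 zł
  → 65,100 zł

65,100 zł > 61,755 zł, so the regular tax governs.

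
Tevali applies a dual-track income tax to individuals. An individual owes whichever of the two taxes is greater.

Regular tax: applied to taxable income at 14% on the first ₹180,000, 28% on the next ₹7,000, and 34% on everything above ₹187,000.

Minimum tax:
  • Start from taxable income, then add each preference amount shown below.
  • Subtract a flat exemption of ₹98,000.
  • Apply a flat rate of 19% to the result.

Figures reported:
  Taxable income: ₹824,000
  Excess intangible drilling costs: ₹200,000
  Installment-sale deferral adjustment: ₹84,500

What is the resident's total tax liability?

Minimum tax:
  Adjusted income: ₹824,000 + ₹200,000 + ₹84,500 = ₹1,108,500
  Less exemption ₹98,000 → base ₹1,010,500
  ₹1,010,500 × 19% = ₹191,995

Regular tax:
  ₹180,000 × 14% = ₹25,200
  ₹7,000 × 28% = ₹1,960
  ₹637,000 × 34% = ₹216,580
  → ₹243,740

₹243,740 > ₹191,995, so the regular tax governs.

₹243,740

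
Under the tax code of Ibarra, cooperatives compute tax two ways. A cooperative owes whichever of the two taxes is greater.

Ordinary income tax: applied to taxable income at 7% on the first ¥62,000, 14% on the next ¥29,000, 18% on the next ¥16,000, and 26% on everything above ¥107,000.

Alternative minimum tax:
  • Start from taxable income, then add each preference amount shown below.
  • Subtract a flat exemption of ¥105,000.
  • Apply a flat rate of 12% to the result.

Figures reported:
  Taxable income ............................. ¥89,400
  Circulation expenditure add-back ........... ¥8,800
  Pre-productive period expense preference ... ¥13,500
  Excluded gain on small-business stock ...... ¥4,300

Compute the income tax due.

Ordinary income tax:
  ¥62,000 × 7% = ¥4,340
  ¥27,400 × 14% = ¥3,836
  → ¥8,176

Alternative minimum tax:
  Adjusted income: ¥89,400 + ¥8,800 + ¥13,500 + ¥4,300 = ¥116,000
  Less exemption ¥105,000 → base ¥11,000
  ¥11,000 × 12% = ¥1,320

¥8,176 > ¥1,320, so the ordinary income tax governs.

¥8,176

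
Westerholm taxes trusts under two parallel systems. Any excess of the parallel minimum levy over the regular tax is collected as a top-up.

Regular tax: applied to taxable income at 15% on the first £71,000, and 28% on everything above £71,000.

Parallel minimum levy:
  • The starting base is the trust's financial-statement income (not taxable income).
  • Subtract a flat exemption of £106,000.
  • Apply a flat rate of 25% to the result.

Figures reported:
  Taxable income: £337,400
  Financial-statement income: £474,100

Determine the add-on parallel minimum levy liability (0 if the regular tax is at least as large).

Parallel minimum levy:
  Base (financial-statement income): £474,100
  Less exemption £106,000 → base £368,100
  £368,100 × 25% = £92,025

Regular tax:
  £71,000 × 15% = £10,650
  £266,400 × 28% = £74,592
  → £85,242

Excess of parallel minimum levy over regular tax: £92,025 − £85,242 = £6,783.

£6,783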